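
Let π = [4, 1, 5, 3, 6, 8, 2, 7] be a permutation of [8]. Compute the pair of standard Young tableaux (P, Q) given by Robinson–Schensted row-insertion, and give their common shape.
P = [1, 2, 6, 7] / [3, 5, 8] / [4];  Q = [1, 3, 5, 6] / [2, 4, 8] / [7];  common shape = (4, 3, 1)

Row-insert the values π_1, π_2, … into P one at a time, bumping the leftmost entry strictly greater than the inserted value down to the next row. The recording tableau Q records, in position (i, j), the step at which that cell was added to P.
  Insert 4 (step 1): P = [4];  Q = [1]
  Insert 1 (step 2): P = [1] / [4];  Q = [1] / [2]
  Insert 5 (step 3): P = [1, 5] / [4];  Q = [1, 3] / [2]
  Insert 3 (step 4): P = [1, 3] / [4, 5];  Q = [1, 3] / [2, 4]
  Insert 6 (step 5): P = [1, 3, 6] / [4, 5];  Q = [1, 3, 5] / [2, 4]
  Insert 8 (step 6): P = [1, 3, 6, 8] / [4, 5];  Q = [1, 3, 5, 6] / [2, 4]
  Insert 2 (step 7): P = [1, 2, 6, 8] / [3, 5] / [4];  Q = [1, 3, 5, 6] / [2, 4] / [7]
  Insert 7 (step 8): P = [1, 2, 6, 7] / [3, 5, 8] / [4];  Q = [1, 3, 5, 6] / [2, 4, 8] / [7]
Final shape: (4, 3, 1).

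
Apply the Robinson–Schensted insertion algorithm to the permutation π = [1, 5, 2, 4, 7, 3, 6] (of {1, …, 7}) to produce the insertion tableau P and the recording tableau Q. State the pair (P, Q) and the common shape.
P = [1, 2, 3, 6] / [4, 7] / [5];  Q = [1, 2, 4, 5] / [3, 7] / [6];  common shape = (4, 2, 1)

Row-insert the values π_1, π_2, … into P one at a time, bumping the leftmost entry strictly greater than the inserted value down to the next row. The recording tableau Q records, in position (i, j), the step at which that cell was added to P.
  Insert 1 (step 1): P = [1];  Q = [1]
  Insert 5 (step 2): P = [1, 5];  Q = [1, 2]
  Insert 2 (step 3): P = [1, 2] / [5];  Q = [1, 2] / [3]
  Insert 4 (step 4): P = [1, 2, 4] / [5];  Q = [1, 2, 4] / [3]
  Insert 7 (step 5): P = [1, 2, 4, 7] / [5];  Q = [1, 2, 4, 5] / [3]
  Insert 3 (step 6): P = [1, 2, 3, 7] / [4] / [5];  Q = [1, 2, 4, 5] / [3] / [6]
  Insert 6 (step 7): P = [1, 2, 3, 6] / [4, 7] / [5];  Q = [1, 2, 4, 5] / [3, 7] / [6]
Final shape: (4, 2, 1).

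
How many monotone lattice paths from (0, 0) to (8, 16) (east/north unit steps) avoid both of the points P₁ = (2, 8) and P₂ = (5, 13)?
Number of paths = 479376

Inclusion–exclusion. Total paths: C(24, 8) = 735471. Through P₁: C(10, 2)·C(14, 6) = 135135. Through P₂: C(18, 5)·C(6, 3) = 171360. Since P₁ is strictly southwest of P₂, a monotone path through both must visit P₁ then P₂; paths through both = C(10, 2)·C(8, 3)·C(6, 3) = 50400. Avoid both = 735471 − 135135 − 171360 + 50400 = 479376.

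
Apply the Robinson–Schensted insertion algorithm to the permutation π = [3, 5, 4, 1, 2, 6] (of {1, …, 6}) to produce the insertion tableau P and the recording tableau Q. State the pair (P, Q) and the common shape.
P = [1, 2, 6] / [3, 4] / [5];  Q = [1, 2, 6] / [3, 5] / [4];  common shape = (3, 2, 1)

Row-insert the values π_1, π_2, … into P one at a time, bumping the leftmost entry strictly greater than the inserted value down to the next row. The recording tableau Q records, in position (i, j), the step at which that cell was added to P.
  Insert 3 (step 1): P = [3];  Q = [1]
  Insert 5 (step 2): P = [3, 5];  Q = [1, 2]
  Insert 4 (step 3): P = [3, 4] / [5];  Q = [1, 2] / [3]
  Insert 1 (step 4): P = [1, 4] / [3] / [5];  Q = [1, 2] / [3] / [4]
  Insert 2 (step 5): P = [1, 2] / [3, 4] / [5];  Q = [1, 2] / [3, 5] / [4]
  Insert 6 (step 6): P = [1, 2, 6] / [3, 4] / [5];  Q = [1, 2, 6] / [3, 5] / [4]
Final shape: (3, 2, 1).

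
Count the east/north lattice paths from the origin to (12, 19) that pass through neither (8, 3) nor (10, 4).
Number of paths = 140252284

Inclusion–exclusion. Total paths: C(31, 12) = 141120525. Through P₁: C(11, 8)·C(20, 4) = 799425. Through P₂: C(14, 10)·C(17, 2) = 136136. Since P₁ is strictly southwest of P₂, a monotone path through both must visit P₁ then P₂; paths through both = C(11, 8)·C(3, 2)·C(17, 2) = 67320. Avoid both = 141120525 − 799425 − 136136 + 67320 = 140252284.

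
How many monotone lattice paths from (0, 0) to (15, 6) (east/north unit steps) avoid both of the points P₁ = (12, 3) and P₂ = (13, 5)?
Number of paths = 23555

Inclusion–exclusion. Total paths: C(21, 15) = 54264. Through P₁: C(15, 12)·C(6, 3) = 9100. Through P₂: C(18, 13)·C(3, 2) = 25704. Since P₁ is strictly southwest of P₂, a monotone path through both must visit P₁ then P₂; paths through both = C(15, 12)·C(3, 1)·C(3, 2) = 4095. Avoid both = 54264 − 9100 − 25704 + 4095 = 23555.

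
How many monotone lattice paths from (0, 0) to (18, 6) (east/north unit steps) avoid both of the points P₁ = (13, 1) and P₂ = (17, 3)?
Number of paths = 127348

Inclusion–exclusion. Total paths: C(24, 18) = 134596. Through P₁: C(14, 13)·C(10, 5) = 3528. Through P₂: C(20, 17)·C(4, 1) = 4560. Since P₁ is strictly southwest of P₂, a monotone path through both must visit P₁ then P₂; paths through both = C(14, 13)·C(6, 4)·C(4, 1) = 840. Avoid both = 134596 − 3528 − 4560 + 840 = 127348.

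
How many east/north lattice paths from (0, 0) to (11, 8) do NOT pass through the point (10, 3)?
Number of paths = 73866

Total paths from (0, 0) to (11, 8): C(19, 11) = 75582. Paths through (10, 3): (paths (0, 0) → (10, 3)) × (paths (10, 3) → (11, 8)) = C(13, 10) · C(6, 1) = 286 · 6 = 1716. Avoidance count = 75582 − 1716 = 73866.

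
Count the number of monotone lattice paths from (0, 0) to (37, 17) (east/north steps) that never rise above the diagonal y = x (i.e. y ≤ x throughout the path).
Number of paths = 26058435108615

By the reflection principle (André's argument), the number of monotone paths to (37, 17) with n ≤ m that never go above y = x is C(54, 37) − C(54, 38) = 47153358767970 − 21094923659355 = 26058435108615.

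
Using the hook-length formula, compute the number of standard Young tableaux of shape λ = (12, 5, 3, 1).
# SYT of shape (12, 5, 3, 1) = 21488544

Hook-length formula: f^λ = n! / Π hook(c), product over all cells c of the Young diagram. For λ = (12, 5, 3, 1), n = 21 boxes. Hook lengths by row (left-to-right, top-to-bottom): [15, 13, 12, 10, 9, 7, 6, 5, 4, 3, 2, 1]; [7, 5, 4, 2, 1]; [4, 2, 1]; [1]. Product of hooks = 2377589760000. So f^λ = 21! / 2377589760000 = 51090942171709440000 / 2377589760000 = 21488544.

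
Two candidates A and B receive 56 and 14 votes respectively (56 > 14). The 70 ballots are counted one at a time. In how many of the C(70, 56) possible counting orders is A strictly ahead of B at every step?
Strict-lead orderings = 115952254145496

Total orderings of the 70 votes with 56 for A: C(70, 56) = 193253756909160. By the Bertrand ballot formula (Cycle Lemma / reflection principle), the number of orderings in which A is strictly ahead of B throughout is (p − q)/(p + q) · C(p + q, p) = (56 − 14)/(56 + 14) · 193253756909160 = 115952254145496.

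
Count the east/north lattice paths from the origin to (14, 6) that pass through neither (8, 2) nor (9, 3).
Number of paths = 22030

Inclusion–exclusion. Total paths: C(20, 14) = 38760. Through P₁: C(10, 8)·C(10, 6) = 9450. Through P₂: C(12, 9)·C(8, 5) = 12320. Since P₁ is strictly southwest of P₂, a monotone path through both must visit P₁ then P₂; paths through both = C(10, 8)·C(2, 1)·C(8, 5) = 5040. Avoid both = 38760 − 9450 − 12320 + 5040 = 22030.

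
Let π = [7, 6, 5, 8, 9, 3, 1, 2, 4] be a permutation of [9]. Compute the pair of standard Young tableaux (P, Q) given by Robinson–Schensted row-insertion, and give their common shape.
P = [1, 2, 4] / [3, 8, 9] / [5] / [6] / [7];  Q = [1, 4, 5] / [2, 8, 9] / [3] / [6] / [7];  common shape = (3, 3, 1, 1, 1)

Row-insert the values π_1, π_2, … into P one at a time, bumping the leftmost entry strictly greater than the inserted value down to the next row. The recording tableau Q records, in position (i, j), the step at which that cell was added to P.
  Insert 7 (step 1): P = [7];  Q = [1]
  Insert 6 (step 2): P = [6] / [7];  Q = [1] / [2]
  Insert 5 (step 3): P = [5] / [6] / [7];  Q = [1] / [2] / [3]
  Insert 8 (step 4): P = [5, 8] / [6] / [7];  Q = [1, 4] / [2] / [3]
  Insert 9 (step 5): P = [5, 8, 9] / [6] / [7];  Q = [1, 4, 5] / [2] / [3]
  Insert 3 (step 6): P = [3, 8, 9] / [5] / [6] / [7];  Q = [1, 4, 5] / [2] / [3] / [6]
  Insert 1 (step 7): P = [1, 8, 9] / [3] / [5] / [6] / [7];  Q = [1, 4, 5] / [2] / [3] / [6] / [7]
  Insert 2 (step 8): P = [1, 2, 9] / [3, 8] / [5] / [6] / [7];  Q = [1, 4, 5] / [2, 8] / [3] / [6] / [7]
  Insert 4 (step 9): P = [1, 2, 4] / [3, 8, 9] / [5] / [6] / [7];  Q = [1, 4, 5] / [2, 8, 9] / [3] / [6] / [7]
Final shape: (3, 3, 1, 1, 1).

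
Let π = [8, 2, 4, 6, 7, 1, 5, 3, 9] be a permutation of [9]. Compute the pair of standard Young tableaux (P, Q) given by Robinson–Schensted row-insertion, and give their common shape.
P = [1, 3, 5, 7, 9] / [2, 4] / [6] / [8];  Q = [1, 3, 4, 5, 9] / [2, 7] / [6] / [8];  common shape = (5, 2, 1, 1)

Row-insert the values π_1, π_2, … into P one at a time, bumping the leftmost entry strictly greater than the inserted value down to the next row. The recording tableau Q records, in position (i, j), the step at which that cell was added to P.
  Insert 8 (step 1): P = [8];  Q = [1]
  Insert 2 (step 2): P = [2] / [8];  Q = [1] / [2]
  Insert 4 (step 3): P = [2, 4] / [8];  Q = [1, 3] / [2]
  Insert 6 (step 4): P = [2, 4, 6] / [8];  Q = [1, 3, 4] / [2]
  Insert 7 (step 5): P = [2, 4, 6, 7] / [8];  Q = [1, 3, 4, 5] / [2]
  Insert 1 (step 6): P = [1, 4, 6, 7] / [2] / [8];  Q = [1, 3, 4, 5] / [2] / [6]
  Insert 5 (step 7): P = [1, 4, 5, 7] / [2, 6] / [8];  Q = [1, 3, 4, 5] / [2, 7] / [6]
  Insert 3 (step 8): P = [1, 3, 5, 7] / [2, 4] / [6] / [8];  Q = [1, 3, 4, 5] / [2, 7] / [6] / [8]
  Insert 9 (step 9): P = [1, 3, 5, 7, 9] / [2, 4] / [6] / [8];  Q = [1, 3, 4, 5, 9] / [2, 7] / [6] / [8]
Final shape: (5, 2, 1, 1).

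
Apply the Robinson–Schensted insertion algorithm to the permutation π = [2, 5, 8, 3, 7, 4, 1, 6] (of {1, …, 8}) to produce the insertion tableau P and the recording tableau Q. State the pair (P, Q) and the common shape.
P = [1, 3, 4, 6] / [2, 7] / [5] / [8];  Q = [1, 2, 3, 8] / [4, 5] / [6] / [7];  common shape = (4, 2, 1, 1)

Row-insert the values π_1, π_2, … into P one at a time, bumping the leftmost entry strictly greater than the inserted value down to the next row. The recording tableau Q records, in position (i, j), the step at which that cell was added to P.
  Insert 2 (step 1): P = [2];  Q = [1]
  Insert 5 (step 2): P = [2, 5];  Q = [1, 2]
  Insert 8 (step 3): P = [2, 5, 8];  Q = [1, 2, 3]
  Insert 3 (step 4): P = [2, 3, 8] / [5];  Q = [1, 2, 3] / [4]
  Insert 7 (step 5): P = [2, 3, 7] / [5, 8];  Q = [1, 2, 3] / [4, 5]
  Insert 4 (step 6): P = [2, 3, 4] / [5, 7] / [8];  Q = [1, 2, 3] / [4, 5] / [6]
  Insert 1 (step 7): P = [1, 3, 4] / [2, 7] / [5] / [8];  Q = [1, 2, 3] / [4, 5] / [6] / [7]
  Insert 6 (step 8): P = [1, 3, 4, 6] / [2, 7] / [5] / [8];  Q = [1, 2, 3, 8] / [4, 5] / [6] / [7]
Final shape: (4, 2, 1, 1).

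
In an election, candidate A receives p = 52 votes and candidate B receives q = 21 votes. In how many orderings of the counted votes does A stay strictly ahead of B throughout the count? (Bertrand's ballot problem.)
Strict-lead orderings = 460643843130588216

Total orderings of the 73 votes with 52 for A: C(73, 52) = 1084741953178481928. By the Bertrand ballot formula (Cycle Lemma / reflection principle), the number of orderings in which A is strictly ahead of B throughout is (p − q)/(p + q) · C(p + q, p) = (52 − 21)/(52 + 21) · 1084741953178481928 = 460643843130588216.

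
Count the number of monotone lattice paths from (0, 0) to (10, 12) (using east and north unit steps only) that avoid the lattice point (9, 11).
Number of paths = 310726

Total paths from (0, 0) to (10, 12): C(22, 10) = 646646. Paths through (9, 11): (paths (0, 0) → (9, 11)) × (paths (9, 11) → (10, 12)) = C(20, 9) · C(2, 1) = 167960 · 2 = 335920. Avoidance count = 646646 − 335920 = 310726.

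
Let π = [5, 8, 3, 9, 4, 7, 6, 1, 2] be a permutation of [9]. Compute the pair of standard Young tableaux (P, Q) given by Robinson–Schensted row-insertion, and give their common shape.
P = [1, 2, 6] / [3, 4, 9] / [5, 7] / [8];  Q = [1, 2, 4] / [3, 5, 6] / [7, 9] / [8];  common shape = (3, 3, 2, 1)

Row-insert the values π_1, π_2, … into P one at a time, bumping the leftmost entry strictly greater than the inserted value down to the next row. The recording tableau Q records, in position (i, j), the step at which that cell was added to P.
  Insert 5 (step 1): P = [5];  Q = [1]
  Insert 8 (step 2): P = [5, 8];  Q = [1, 2]
  Insert 3 (step 3): P = [3, 8] / [5];  Q = [1, 2] / [3]
  Insert 9 (step 4): P = [3, 8, 9] / [5];  Q = [1, 2, 4] / [3]
  Insert 4 (step 5): P = [3, 4, 9] / [5, 8];  Q = [1, 2, 4] / [3, 5]
  Insert 7 (step 6): P = [3, 4, 7] / [5, 8, 9];  Q = [1, 2, 4] / [3, 5, 6]
  Insert 6 (step 7): P = [3, 4, 6] / [5, 7, 9] / [8];  Q = [1, 2, 4] / [3, 5, 6] / [7]
  Insert 1 (step 8): P = [1, 4, 6] / [3, 7, 9] / [5] / [8];  Q = [1, 2, 4] / [3, 5, 6] / [7] / [8]
  Insert 2 (step 9): P = [1, 2, 6] / [3, 4, 9] / [5, 7] / [8];  Q = [1, 2, 4] / [3, 5, 6] / [7, 9] / [8]
Final shape: (3, 3, 2, 1).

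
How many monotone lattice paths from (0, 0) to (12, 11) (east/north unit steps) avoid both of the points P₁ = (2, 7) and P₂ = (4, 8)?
Number of paths = 1252187

Inclusion–exclusion. Total paths: C(23, 12) = 1352078. Through P₁: C(9, 2)·C(14, 10) = 36036. Through P₂: C(12, 4)·C(11, 8) = 81675. Since P₁ is strictly southwest of P₂, a monotone path through both must visit P₁ then P₂; paths through both = C(9, 2)·C(3, 2)·C(11, 8) = 17820. Avoid both = 1352078 − 36036 − 81675 + 17820 = 1252187.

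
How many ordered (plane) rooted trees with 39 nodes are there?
C_38 = 176733862787006701400

These ordered rooted trees are counted by the Catalan number C_n = (1/(n + 1)) · C(2n, n). For n = 38: C_38 = (1/39) · C(76, 38) = 6892620648693261354600/39 = 176733862787006701400.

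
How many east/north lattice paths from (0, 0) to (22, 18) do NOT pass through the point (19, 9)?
Number of paths = 111860743800

Total paths from (0, 0) to (22, 18): C(40, 22) = 113380261800. Paths through (19, 9): (paths (0, 0) → (19, 9)) × (paths (19, 9) → (22, 18)) = C(28, 19) · C(12, 3) = 6906900 · 220 = 1519518000. Avoidance count = 113380261800 − 1519518000 = 111860743800.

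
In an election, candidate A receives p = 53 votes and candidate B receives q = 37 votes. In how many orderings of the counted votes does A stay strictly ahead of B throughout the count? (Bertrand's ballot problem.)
Strict-lead orderings = 4489026076872540086469696

Total orderings of the 90 votes with 53 for A: C(90, 53) = 25250771682408037986392040. By the Bertrand ballot formula (Cycle Lemma / reflection principle), the number of orderings in which A is strictly ahead of B throughout is (p − q)/(p + q) · C(p + q, p) = (53 − 37)/(53 + 37) · 25250771682408037986392040 = 4489026076872540086469696.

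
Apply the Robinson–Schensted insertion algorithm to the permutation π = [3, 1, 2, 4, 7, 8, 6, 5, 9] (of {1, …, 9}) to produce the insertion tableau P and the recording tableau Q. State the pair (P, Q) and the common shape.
P = [1, 2, 4, 5, 8, 9] / [3, 6] / [7];  Q = [1, 3, 4, 5, 6, 9] / [2, 7] / [8];  common shape = (6, 2, 1)

Row-insert the values π_1, π_2, … into P one at a time, bumping the leftmost entry strictly greater than the inserted value down to the next row. The recording tableau Q records, in position (i, j), the step at which that cell was added to P.
  Insert 3 (step 1): P = [3];  Q = [1]
  Insert 1 (step 2): P = [1] / [3];  Q = [1] / [2]
  Insert 2 (step 3): P = [1, 2] / [3];  Q = [1, 3] / [2]
  Insert 4 (step 4): P = [1, 2, 4] / [3];  Q = [1, 3, 4] / [2]
  Insert 7 (step 5): P = [1, 2, 4, 7] / [3];  Q = [1, 3, 4, 5] / [2]
  Insert 8 (step 6): P = [1, 2, 4, 7, 8] / [3];  Q = [1, 3, 4, 5, 6] / [2]
  Insert 6 (step 7): P = [1, 2, 4, 6, 8] / [3, 7];  Q = [1, 3, 4, 5, 6] / [2, 7]
  Insert 5 (step 8): P = [1, 2, 4, 5, 8] / [3, 6] / [7];  Q = [1, 3, 4, 5, 6] / [2, 7] / [8]
  Insert 9 (step 9): P = [1, 2, 4, 5, 8, 9] / [3, 6] / [7];  Q = [1, 3, 4, 5, 6, 9] / [2, 7] / [8]
Final shape: (6, 2, 1).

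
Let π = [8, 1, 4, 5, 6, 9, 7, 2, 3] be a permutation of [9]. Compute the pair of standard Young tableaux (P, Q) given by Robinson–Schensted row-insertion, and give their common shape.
P = [1, 2, 3, 6, 7] / [4, 5] / [8, 9];  Q = [1, 3, 4, 5, 6] / [2, 7] / [8, 9];  common shape = (5, 2, 2)

Row-insert the values π_1, π_2, … into P one at a time, bumping the leftmost entry strictly greater than the inserted value down to the next row. The recording tableau Q records, in position (i, j), the step at which that cell was added to P.
  Insert 8 (step 1): P = [8];  Q = [1]
  Insert 1 (step 2): P = [1] / [8];  Q = [1] / [2]
  Insert 4 (step 3): P = [1, 4] / [8];  Q = [1, 3] / [2]
  Insert 5 (step 4): P = [1, 4, 5] / [8];  Q = [1, 3, 4] / [2]
  Insert 6 (step 5): P = [1, 4, 5, 6] / [8];  Q = [1, 3, 4, 5] / [2]
  Insert 9 (step 6): P = [1, 4, 5, 6, 9] / [8];  Q = [1, 3, 4, 5, 6] / [2]
  Insert 7 (step 7): P = [1, 4, 5, 6, 7] / [8, 9];  Q = [1, 3, 4, 5, 6] / [2, 7]
  Insert 2 (step 8): P = [1, 2, 5, 6, 7] / [4, 9] / [8];  Q = [1, 3, 4, 5, 6] / [2, 7] / [8]
  Insert 3 (step 9): P = [1, 2, 3, 6, 7] / [4, 5] / [8, 9];  Q = [1, 3, 4, 5, 6] / [2, 7] / [8, 9]
Final shape: (5, 2, 2).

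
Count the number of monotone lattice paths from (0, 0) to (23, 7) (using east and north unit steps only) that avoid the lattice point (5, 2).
Number of paths = 1329171

Total paths from (0, 0) to (23, 7): C(30, 23) = 2035800. Paths through (5, 2): (paths (0, 0) → (5, 2)) × (paths (5, 2) → (23, 7)) = C(7, 5) · C(23, 18) = 21 · 33649 = 706629. Avoidance count = 2035800 − 706629 = 1329171.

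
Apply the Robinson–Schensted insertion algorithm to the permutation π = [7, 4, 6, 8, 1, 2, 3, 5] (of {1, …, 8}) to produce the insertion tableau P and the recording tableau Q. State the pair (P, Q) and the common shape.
P = [1, 2, 3, 5] / [4, 6, 8] / [7];  Q = [1, 3, 4, 8] / [2, 6, 7] / [5];  common shape = (4, 3, 1)

Row-insert the values π_1, π_2, … into P one at a time, bumping the leftmost entry strictly greater than the inserted value down to the next row. The recording tableau Q records, in position (i, j), the step at which that cell was added to P.
  Insert 7 (step 1): P = [7];  Q = [1]
  Insert 4 (step 2): P = [4] / [7];  Q = [1] / [2]
  Insert 6 (step 3): P = [4, 6] / [7];  Q = [1, 3] / [2]
  Insert 8 (step 4): P = [4, 6, 8] / [7];  Q = [1, 3, 4] / [2]
  Insert 1 (step 5): P = [1, 6, 8] / [4] / [7];  Q = [1, 3, 4] / [2] / [5]
  Insert 2 (step 6): P = [1, 2, 8] / [4, 6] / [7];  Q = [1, 3, 4] / [2, 6] / [5]
  Insert 3 (step 7): P = [1, 2, 3] / [4, 6, 8] / [7];  Q = [1, 3, 4] / [2, 6, 7] / [5]
  Insert 5 (step 8): P = [1, 2, 3, 5] / [4, 6, 8] / [7];  Q = [1, 3, 4, 8] / [2, 6, 7] / [5]
Final shape: (4, 3, 1).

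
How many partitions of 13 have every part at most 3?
p(13, parts ≤ 3) = 21

Partitions of 13 with all parts ≤ 3: 3+3+3+3+1, 3+3+3+2+2, 3+3+3+2+1+1, 3+3+3+1+1+1+1, 3+3+2+2+2+1, 3+3+2+2+1+1+1, 3+3+2+1+1+1+1+1, 3+3+1+1+1+1+1+1+1, 3+2+2+2+2+2, 3+2+2+2+2+1+1, 3+2+2+2+1+1+1+1, 3+2+2+1+1+1+1+1+1, 3+2+1+1+1+1+1+1+1+1, 3+1+1+1+1+1+1+1+1+1+1, 2+2+2+2+2+2+1, 2+2+2+2+2+1+1+1, 2+2+2+2+1+1+1+1+1, 2+2+2+1+1+1+1+1+1+1, 2+2+1+1+1+1+1+1+1+1+1, 2+1+1+1+1+1+1+1+1+1+1+1, 1+1+1+1+1+1+1+1+1+1+1+1+1. Count = 21.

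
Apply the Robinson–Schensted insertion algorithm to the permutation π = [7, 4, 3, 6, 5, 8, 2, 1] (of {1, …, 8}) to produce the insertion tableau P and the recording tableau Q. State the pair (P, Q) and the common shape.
P = [1, 5, 8] / [2, 6] / [3] / [4] / [7];  Q = [1, 4, 6] / [2, 5] / [3] / [7] / [8];  common shape = (3, 2, 1, 1, 1)

Row-insert the values π_1, π_2, … into P one at a time, bumping the leftmost entry strictly greater than the inserted value down to the next row. The recording tableau Q records, in position (i, j), the step at which that cell was added to P.
  Insert 7 (step 1): P = [7];  Q = [1]
  Insert 4 (step 2): P = [4] / [7];  Q = [1] / [2]
  Insert 3 (step 3): P = [3] / [4] / [7];  Q = [1] / [2] / [3]
  Insert 6 (step 4): P = [3, 6] / [4] / [7];  Q = [1, 4] / [2] / [3]
  Insert 5 (step 5): P = [3, 5] / [4, 6] / [7];  Q = [1, 4] / [2, 5] / [3]
  Insert 8 (step 6): P = [3, 5, 8] / [4, 6] / [7];  Q = [1, 4, 6] / [2, 5] / [3]
  Insert 2 (step 7): P = [2, 5, 8] / [3, 6] / [4] / [7];  Q = [1, 4, 6] / [2, 5] / [3] / [7]
  Insert 1 (step 8): P = [1, 5, 8] / [2, 6] / [3] / [4] / [7];  Q = [1, 4, 6] / [2, 5] / [3] / [7] / [8]
Final shape: (3, 2, 1, 1, 1).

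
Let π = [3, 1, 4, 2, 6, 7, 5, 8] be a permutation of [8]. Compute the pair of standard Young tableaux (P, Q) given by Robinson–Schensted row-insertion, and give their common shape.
P = [1, 2, 5, 7, 8] / [3, 4, 6];  Q = [1, 3, 5, 6, 8] / [2, 4, 7];  common shape = (5, 3)

Row-insert the values π_1, π_2, … into P one at a time, bumping the leftmost entry strictly greater than the inserted value down to the next row. The recording tableau Q records, in position (i, j), the step at which that cell was added to P.
  Insert 3 (step 1): P = [3];  Q = [1]
  Insert 1 (step 2): P = [1] / [3];  Q = [1] / [2]
  Insert 4 (step 3): P = [1, 4] / [3];  Q = [1, 3] / [2]
  Insert 2 (step 4): P = [1, 2] / [3, 4];  Q = [1, 3] / [2, 4]
  Insert 6 (step 5): P = [1, 2, 6] / [3, 4];  Q = [1, 3, 5] / [2, 4]
  Insert 7 (step 6): P = [1, 2, 6, 7] / [3, 4];  Q = [1, 3, 5, 6] / [2, 4]
  Insert 5 (step 7): P = [1, 2, 5, 7] / [3, 4, 6];  Q = [1, 3, 5, 6] / [2, 4, 7]
  Insert 8 (step 8): P = [1, 2, 5, 7, 8] / [3, 4, 6];  Q = [1, 3, 5, 6, 8] / [2, 4, 7]
Final shape: (5, 3).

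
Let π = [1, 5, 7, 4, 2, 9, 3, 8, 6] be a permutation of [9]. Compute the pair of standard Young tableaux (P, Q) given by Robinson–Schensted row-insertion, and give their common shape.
P = [1, 2, 3, 6] / [4, 7, 8] / [5, 9];  Q = [1, 2, 3, 6] / [4, 7, 8] / [5, 9];  common shape = (4, 3, 2)

Row-insert the values π_1, π_2, … into P one at a time, bumping the leftmost entry strictly greater than the inserted value down to the next row. The recording tableau Q records, in position (i, j), the step at which that cell was added to P.
  Insert 1 (step 1): P = [1];  Q = [1]
  Insert 5 (step 2): P = [1, 5];  Q = [1, 2]
  Insert 7 (step 3): P = [1, 5, 7];  Q = [1, 2, 3]
  Insert 4 (step 4): P = [1, 4, 7] / [5];  Q = [1, 2, 3] / [4]
  Insert 2 (step 5): P = [1, 2, 7] / [4] / [5];  Q = [1, 2, 3] / [4] / [5]
  Insert 9 (step 6): P = [1, 2, 7, 9] / [4] / [5];  Q = [1, 2, 3, 6] / [4] / [5]
  Insert 3 (step 7): P = [1, 2, 3, 9] / [4, 7] / [5];  Q = [1, 2, 3, 6] / [4, 7] / [5]
  Insert 8 (step 8): P = [1, 2, 3, 8] / [4, 7, 9] / [5];  Q = [1, 2, 3, 6] / [4, 7, 8] / [5]
  Insert 6 (step 9): P = [1, 2, 3, 6] / [4, 7, 8] / [5, 9];  Q = [1, 2, 3, 6] / [4, 7, 8] / [5, 9]
Final shape: (4, 3, 2).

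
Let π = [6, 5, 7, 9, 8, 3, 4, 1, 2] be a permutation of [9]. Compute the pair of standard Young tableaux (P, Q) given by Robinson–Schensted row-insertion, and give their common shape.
P = [1, 2, 8] / [3, 4] / [5, 7] / [6, 9];  Q = [1, 3, 4] / [2, 5] / [6, 7] / [8, 9];  common shape = (3, 2, 2, 2)

Row-insert the values π_1, π_2, … into P one at a time, bumping the leftmost entry strictly greater than the inserted value down to the next row. The recording tableau Q records, in position (i, j), the step at which that cell was added to P.
  Insert 6 (step 1): P = [6];  Q = [1]
  Insert 5 (step 2): P = [5] / [6];  Q = [1] / [2]
  Insert 7 (step 3): P = [5, 7] / [6];  Q = [1, 3] / [2]
  Insert 9 (step 4): P = [5, 7, 9] / [6];  Q = [1, 3, 4] / [2]
  Insert 8 (step 5): P = [5, 7, 8] / [6, 9];  Q = [1, 3, 4] / [2, 5]
  Insert 3 (step 6): P = [3, 7, 8] / [5, 9] / [6];  Q = [1, 3, 4] / [2, 5] / [6]
  Insert 4 (step 7): P = [3, 4, 8] / [5, 7] / [6, 9];  Q = [1, 3, 4] / [2, 5] / [6, 7]
  Insert 1 (step 8): P = [1, 4, 8] / [3, 7] / [5, 9] / [6];  Q = [1, 3, 4] / [2, 5] / [6, 7] / [8]
  Insert 2 (step 9): P = [1, 2, 8] / [3, 4] / [5, 7] / [6, 9];  Q = [1, 3, 4] / [2, 5] / [6, 7] / [8, 9]
Final shape: (3, 2, 2, 2).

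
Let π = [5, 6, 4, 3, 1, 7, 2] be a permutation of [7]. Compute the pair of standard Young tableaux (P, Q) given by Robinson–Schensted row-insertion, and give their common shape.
P = [1, 2, 7] / [3, 6] / [4] / [5];  Q = [1, 2, 6] / [3, 7] / [4] / [5];  common shape = (3, 2, 1, 1)

Row-insert the values π_1, π_2, … into P one at a time, bumping the leftmost entry strictly greater than the inserted value down to the next row. The recording tableau Q records, in position (i, j), the step at which that cell was added to P.
  Insert 5 (step 1): P = [5];  Q = [1]
  Insert 6 (step 2): P = [5, 6];  Q = [1, 2]
  Insert 4 (step 3): P = [4, 6] / [5];  Q = [1, 2] / [3]
  Insert 3 (step 4): P = [3, 6] / [4] / [5];  Q = [1, 2] / [3] / [4]
  Insert 1 (step 5): P = [1, 6] / [3] / [4] / [5];  Q = [1, 2] / [3] / [4] / [5]
  Insert 7 (step 6): P = [1, 6, 7] / [3] / [4] / [5];  Q = [1, 2, 6] / [3] / [4] / [5]
  Insert 2 (step 7): P = [1, 2, 7] / [3, 6] / [4] / [5];  Q = [1, 2, 6] / [3, 7] / [4] / [5]
Final shape: (3, 2, 1, 1).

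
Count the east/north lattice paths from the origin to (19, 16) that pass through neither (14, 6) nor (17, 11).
Number of paths = 3538156650

Inclusion–exclusion. Total paths: C(35, 19) = 4059928950. Through P₁: C(20, 14)·C(15, 5) = 116396280. Through P₂: C(28, 17)·C(7, 2) = 450957780. Since P₁ is strictly southwest of P₂, a monotone path through both must visit P₁ then P₂; paths through both = C(20, 14)·C(8, 3)·C(7, 2) = 45581760. Avoid both = 4059928950 − 116396280 − 450957780 + 45581760 = 3538156650.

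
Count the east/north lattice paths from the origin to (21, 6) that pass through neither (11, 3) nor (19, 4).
Number of paths = 158432

Inclusion–exclusion. Total paths: C(27, 21) = 296010. Through P₁: C(14, 11)·C(13, 10) = 104104. Through P₂: C(23, 19)·C(4, 2) = 53130. Since P₁ is strictly southwest of P₂, a monotone path through both must visit P₁ then P₂; paths through both = C(14, 11)·C(9, 8)·C(4, 2) = 19656. Avoid both = 296010 − 104104 − 53130 + 19656 = 158432.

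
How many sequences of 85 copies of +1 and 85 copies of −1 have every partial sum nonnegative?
C_85 = 1063353702922273835973036658043476458723103404520

These ballot sequences are counted by the Catalan number C_n = (1/(n + 1)) · C(2n, n). For n = 85: C_85 = (1/86) · C(170, 85) = 91448418451315549893681152591738975450186892788720/86 = 1063353702922273835973036658043476458723103404520.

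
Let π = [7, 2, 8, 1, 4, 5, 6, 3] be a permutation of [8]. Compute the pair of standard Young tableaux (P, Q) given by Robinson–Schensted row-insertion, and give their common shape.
P = [1, 3, 5, 6] / [2, 4] / [7, 8];  Q = [1, 3, 6, 7] / [2, 5] / [4, 8];  common shape = (4, 2, 2)

Row-insert the values π_1, π_2, … into P one at a time, bumping the leftmost entry strictly greater than the inserted value down to the next row. The recording tableau Q records, in position (i, j), the step at which that cell was added to P.
  Insert 7 (step 1): P = [7];  Q = [1]
  Insert 2 (step 2): P = [2] / [7];  Q = [1] / [2]
  Insert 8 (step 3): P = [2, 8] / [7];  Q = [1, 3] / [2]
  Insert 1 (step 4): P = [1, 8] / [2] / [7];  Q = [1, 3] / [2] / [4]
  Insert 4 (step 5): P = [1, 4] / [2, 8] / [7];  Q = [1, 3] / [2, 5] / [4]
  Insert 5 (step 6): P = [1, 4, 5] / [2, 8] / [7];  Q = [1, 3, 6] / [2, 5] / [4]
  Insert 6 (step 7): P = [1, 4, 5, 6] / [2, 8] / [7];  Q = [1, 3, 6, 7] / [2, 5] / [4]
  Insert 3 (step 8): P = [1, 3, 5, 6] / [2, 4] / [7, 8];  Q = [1, 3, 6, 7] / [2, 5] / [4, 8]
Final shape: (4, 2, 2).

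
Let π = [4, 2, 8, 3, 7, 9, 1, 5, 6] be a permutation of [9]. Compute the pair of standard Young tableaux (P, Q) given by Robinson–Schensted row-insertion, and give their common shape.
P = [1, 3, 5, 6] / [2, 7, 9] / [4, 8];  Q = [1, 3, 5, 6] / [2, 4, 9] / [7, 8];  common shape = (4, 3, 2)

Row-insert the values π_1, π_2, … into P one at a time, bumping the leftmost entry strictly greater than the inserted value down to the next row. The recording tableau Q records, in position (i, j), the step at which that cell was added to P.
  Insert 4 (step 1): P = [4];  Q = [1]
  Insert 2 (step 2): P = [2] / [4];  Q = [1] / [2]
  Insert 8 (step 3): P = [2, 8] / [4];  Q = [1, 3] / [2]
  Insert 3 (step 4): P = [2, 3] / [4, 8];  Q = [1, 3] / [2, 4]
  Insert 7 (step 5): P = [2, 3, 7] / [4, 8];  Q = [1, 3, 5] / [2, 4]
  Insert 9 (step 6): P = [2, 3, 7, 9] / [4, 8];  Q = [1, 3, 5, 6] / [2, 4]
  Insert 1 (step 7): P = [1, 3, 7, 9] / [2, 8] / [4];  Q = [1, 3, 5, 6] / [2, 4] / [7]
  Insert 5 (step 8): P = [1, 3, 5, 9] / [2, 7] / [4, 8];  Q = [1, 3, 5, 6] / [2, 4] / [7, 8]
  Insert 6 (step 9): P = [1, 3, 5, 6] / [2, 7, 9] / [4, 8];  Q = [1, 3, 5, 6] / [2, 4, 9] / [7, 8]
Final shape: (4, 3, 2).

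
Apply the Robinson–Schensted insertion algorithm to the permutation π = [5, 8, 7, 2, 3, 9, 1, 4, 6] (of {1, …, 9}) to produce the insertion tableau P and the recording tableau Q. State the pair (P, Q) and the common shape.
P = [1, 3, 4, 6] / [2, 7, 9] / [5] / [8];  Q = [1, 2, 6, 9] / [3, 5, 8] / [4] / [7];  common shape = (4, 3, 1, 1)

Row-insert the values π_1, π_2, … into P one at a time, bumping the leftmost entry strictly greater than the inserted value down to the next row. The recording tableau Q records, in position (i, j), the step at which that cell was added to P.
  Insert 5 (step 1): P = [5];  Q = [1]
  Insert 8 (step 2): P = [5, 8];  Q = [1, 2]
  Insert 7 (step 3): P = [5, 7] / [8];  Q = [1, 2] / [3]
  Insert 2 (step 4): P = [2, 7] / [5] / [8];  Q = [1, 2] / [3] / [4]
  Insert 3 (step 5): P = [2, 3] / [5, 7] / [8];  Q = [1, 2] / [3, 5] / [4]
  Insert 9 (step 6): P = [2, 3, 9] / [5, 7] / [8];  Q = [1, 2, 6] / [3, 5] / [4]
  Insert 1 (step 7): P = [1, 3, 9] / [2, 7] / [5] / [8];  Q = [1, 2, 6] / [3, 5] / [4] / [7]
  Insert 4 (step 8): P = [1, 3, 4] / [2, 7, 9] / [5] / [8];  Q = [1, 2, 6] / [3, 5, 8] / [4] / [7]
  Insert 6 (step 9): P = [1, 3, 4, 6] / [2, 7, 9] / [5] / [8];  Q = [1, 2, 6, 9] / [3, 5, 8] / [4] / [7]
Final shape: (4, 3, 1, 1).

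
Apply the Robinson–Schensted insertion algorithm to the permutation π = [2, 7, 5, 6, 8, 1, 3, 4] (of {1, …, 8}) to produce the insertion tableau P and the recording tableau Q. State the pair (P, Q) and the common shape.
P = [1, 3, 4, 8] / [2, 5, 6] / [7];  Q = [1, 2, 4, 5] / [3, 7, 8] / [6];  common shape = (4, 3, 1)

Row-insert the values π_1, π_2, … into P one at a time, bumping the leftmost entry strictly greater than the inserted value down to the next row. The recording tableau Q records, in position (i, j), the step at which that cell was added to P.
  Insert 2 (step 1): P = [2];  Q = [1]
  Insert 7 (step 2): P = [2, 7];  Q = [1, 2]
  Insert 5 (step 3): P = [2, 5] / [7];  Q = [1, 2] / [3]
  Insert 6 (step 4): P = [2, 5, 6] / [7];  Q = [1, 2, 4] / [3]
  Insert 8 (step 5): P = [2, 5, 6, 8] / [7];  Q = [1, 2, 4, 5] / [3]
  Insert 1 (step 6): P = [1, 5, 6, 8] / [2] / [7];  Q = [1, 2, 4, 5] / [3] / [6]
  Insert 3 (step 7): P = [1, 3, 6, 8] / [2, 5] / [7];  Q = [1, 2, 4, 5] / [3, 7] / [6]
  Insert 4 (step 8): P = [1, 3, 4, 8] / [2, 5, 6] / [7];  Q = [1, 2, 4, 5] / [3, 7, 8] / [6]
Final shape: (4, 3, 1).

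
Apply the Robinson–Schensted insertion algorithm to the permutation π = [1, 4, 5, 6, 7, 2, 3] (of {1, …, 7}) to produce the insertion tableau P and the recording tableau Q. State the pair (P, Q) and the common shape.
P = [1, 2, 3, 6, 7] / [4, 5];  Q = [1, 2, 3, 4, 5] / [6, 7];  common shape = (5, 2)

Row-insert the values π_1, π_2, … into P one at a time, bumping the leftmost entry strictly greater than the inserted value down to the next row. The recording tableau Q records, in position (i, j), the step at which that cell was added to P.
  Insert 1 (step 1): P = [1];  Q = [1]
  Insert 4 (step 2): P = [1, 4];  Q = [1, 2]
  Insert 5 (step 3): P = [1, 4, 5];  Q = [1, 2, 3]
  Insert 6 (step 4): P = [1, 4, 5, 6];  Q = [1, 2, 3, 4]
  Insert 7 (step 5): P = [1, 4, 5, 6, 7];  Q = [1, 2, 3, 4, 5]
  Insert 2 (step 6): P = [1, 2, 5, 6, 7] / [4];  Q = [1, 2, 3, 4, 5] / [6]
  Insert 3 (step 7): P = [1, 2, 3, 6, 7] / [4, 5];  Q = [1, 2, 3, 4, 5] / [6, 7]
Final shape: (5, 2).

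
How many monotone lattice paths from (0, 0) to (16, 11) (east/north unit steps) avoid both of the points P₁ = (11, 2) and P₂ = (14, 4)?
Number of paths = 12799659

Inclusion–exclusion. Total paths: C(27, 16) = 13037895. Through P₁: C(13, 11)·C(14, 5) = 156156. Through P₂: C(18, 14)·C(9, 2) = 110160. Since P₁ is strictly southwest of P₂, a monotone path through both must visit P₁ then P₂; paths through both = C(13, 11)·C(5, 3)·C(9, 2) = 28080. Avoid both = 13037895 − 156156 − 110160 + 28080 = 12799659.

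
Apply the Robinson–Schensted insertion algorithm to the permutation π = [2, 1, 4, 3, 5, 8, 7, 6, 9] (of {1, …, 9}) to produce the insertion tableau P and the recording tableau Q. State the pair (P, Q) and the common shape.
P = [1, 3, 5, 6, 9] / [2, 4, 7] / [8];  Q = [1, 3, 5, 6, 9] / [2, 4, 7] / [8];  common shape = (5, 3, 1)

Row-insert the values π_1, π_2, … into P one at a time, bumping the leftmost entry strictly greater than the inserted value down to the next row. The recording tableau Q records, in position (i, j), the step at which that cell was added to P.
  Insert 2 (step 1): P = [2];  Q = [1]
  Insert 1 (step 2): P = [1] / [2];  Q = [1] / [2]
  Insert 4 (step 3): P = [1, 4] / [2];  Q = [1, 3] / [2]
  Insert 3 (step 4): P = [1, 3] / [2, 4];  Q = [1, 3] / [2, 4]
  Insert 5 (step 5): P = [1, 3, 5] / [2, 4];  Q = [1, 3, 5] / [2, 4]
  Insert 8 (step 6): P = [1, 3, 5, 8] / [2, 4];  Q = [1, 3, 5, 6] / [2, 4]
  Insert 7 (step 7): P = [1, 3, 5, 7] / [2, 4, 8];  Q = [1, 3, 5, 6] / [2, 4, 7]
  Insert 6 (step 8): P = [1, 3, 5, 6] / [2, 4, 7] / [8];  Q = [1, 3, 5, 6] / [2, 4, 7] / [8]
  Insert 9 (step 9): P = [1, 3, 5, 6, 9] / [2, 4, 7] / [8];  Q = [1, 3, 5, 6, 9] / [2, 4, 7] / [8]
Final shape: (5, 3, 1).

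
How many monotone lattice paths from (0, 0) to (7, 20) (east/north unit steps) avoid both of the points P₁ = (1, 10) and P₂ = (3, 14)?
Number of paths = 691792

Inclusion–exclusion. Total paths: C(27, 7) = 888030. Through P₁: C(11, 1)·C(16, 6) = 88088. Through P₂: C(17, 3)·C(10, 4) = 142800. Since P₁ is strictly southwest of P₂, a monotone path through both must visit P₁ then P₂; paths through both = C(11, 1)·C(6, 2)·C(10, 4) = 34650. Avoid both = 888030 − 88088 − 142800 + 34650 = 691792.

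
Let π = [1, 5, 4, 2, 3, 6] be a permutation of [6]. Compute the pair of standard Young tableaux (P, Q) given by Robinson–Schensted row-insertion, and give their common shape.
P = [1, 2, 3, 6] / [4] / [5];  Q = [1, 2, 5, 6] / [3] / [4];  common shape = (4, 1, 1)

Row-insert the values π_1, π_2, … into P one at a time, bumping the leftmost entry strictly greater than the inserted value down to the next row. The recording tableau Q records, in position (i, j), the step at which that cell was added to P.
  Insert 1 (step 1): P = [1];  Q = [1]
  Insert 5 (step 2): P = [1, 5];  Q = [1, 2]
  Insert 4 (step 3): P = [1, 4] / [5];  Q = [1, 2] / [3]
  Insert 2 (step 4): P = [1, 2] / [4] / [5];  Q = [1, 2] / [3] / [4]
  Insert 3 (step 5): P = [1, 2, 3] / [4] / [5];  Q = [1, 2, 5] / [3] / [4]
  Insert 6 (step 6): P = [1, 2, 3, 6] / [4] / [5];  Q = [1, 2, 5, 6] / [3] / [4]
Final shape: (4, 1, 1).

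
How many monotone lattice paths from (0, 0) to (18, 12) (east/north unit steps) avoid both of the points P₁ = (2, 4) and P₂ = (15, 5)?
Number of paths = 73625880

Inclusion–exclusion. Total paths: C(30, 18) = 86493225. Through P₁: C(6, 2)·C(24, 16) = 11032065. Through P₂: C(20, 15)·C(10, 3) = 1860480. Since P₁ is strictly southwest of P₂, a monotone path through both must visit P₁ then P₂; paths through both = C(6, 2)·C(14, 13)·C(10, 3) = 25200. Avoid both = 86493225 − 11032065 − 1860480 + 25200 = 73625880.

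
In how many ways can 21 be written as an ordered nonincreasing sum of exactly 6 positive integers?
p(21, 6 parts) = 110

Partitions of n into exactly k parts are in bijection with partitions of n − k into at most k parts (subtract 1 from each part). So p(21, exactly 6) = p(15, parts ≤ 6). Computing via the recurrence p(m, j) = p(m, j−1) + p(m−j, j) gives 110.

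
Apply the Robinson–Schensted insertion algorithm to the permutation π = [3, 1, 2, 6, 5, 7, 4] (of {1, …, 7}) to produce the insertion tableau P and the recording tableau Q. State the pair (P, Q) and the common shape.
P = [1, 2, 4, 7] / [3, 5] / [6];  Q = [1, 3, 4, 6] / [2, 5] / [7];  common shape = (4, 2, 1)

Row-insert the values π_1, π_2, … into P one at a time, bumping the leftmost entry strictly greater than the inserted value down to the next row. The recording tableau Q records, in position (i, j), the step at which that cell was added to P.
  Insert 3 (step 1): P = [3];  Q = [1]
  Insert 1 (step 2): P = [1] / [3];  Q = [1] / [2]
  Insert 2 (step 3): P = [1, 2] / [3];  Q = [1, 3] / [2]
  Insert 6 (step 4): P = [1, 2, 6] / [3];  Q = [1, 3, 4] / [2]
  Insert 5 (step 5): P = [1, 2, 5] / [3, 6];  Q = [1, 3, 4] / [2, 5]
  Insert 7 (step 6): P = [1, 2, 5, 7] / [3, 6];  Q = [1, 3, 4, 6] / [2, 5]
  Insert 4 (step 7): P = [1, 2, 4, 7] / [3, 5] / [6];  Q = [1, 3, 4, 6] / [2, 5] / [7]
Final shape: (4, 2, 1).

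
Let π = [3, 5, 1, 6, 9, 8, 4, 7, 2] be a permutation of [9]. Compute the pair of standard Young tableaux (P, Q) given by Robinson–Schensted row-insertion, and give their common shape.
P = [1, 2, 6, 7] / [3, 4, 8] / [5] / [9];  Q = [1, 2, 4, 5] / [3, 6, 8] / [7] / [9];  common shape = (4, 3, 1, 1)

Row-insert the values π_1, π_2, … into P one at a time, bumping the leftmost entry strictly greater than the inserted value down to the next row. The recording tableau Q records, in position (i, j), the step at which that cell was added to P.
  Insert 3 (step 1): P = [3];  Q = [1]
  Insert 5 (step 2): P = [3, 5];  Q = [1, 2]
  Insert 1 (step 3): P = [1, 5] / [3];  Q = [1, 2] / [3]
  Insert 6 (step 4): P = [1, 5, 6] / [3];  Q = [1, 2, 4] / [3]
  Insert 9 (step 5): P = [1, 5, 6, 9] / [3];  Q = [1, 2, 4, 5] / [3]
  Insert 8 (step 6): P = [1, 5, 6, 8] / [3, 9];  Q = [1, 2, 4, 5] / [3, 6]
  Insert 4 (step 7): P = [1, 4, 6, 8] / [3, 5] / [9];  Q = [1, 2, 4, 5] / [3, 6] / [7]
  Insert 7 (step 8): P = [1, 4, 6, 7] / [3, 5, 8] / [9];  Q = [1, 2, 4, 5] / [3, 6, 8] / [7]
  Insert 2 (step 9): P = [1, 2, 6, 7] / [3, 4, 8] / [5] / [9];  Q = [1, 2, 4, 5] / [3, 6, 8] / [7] / [9]
Final shape: (4, 3, 1, 1).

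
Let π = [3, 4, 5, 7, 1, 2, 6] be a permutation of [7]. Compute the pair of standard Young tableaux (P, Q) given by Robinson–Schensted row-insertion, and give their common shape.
P = [1, 2, 5, 6] / [3, 4, 7];  Q = [1, 2, 3, 4] / [5, 6, 7];  common shape = (4, 3)

Row-insert the values π_1, π_2, … into P one at a time, bumping the leftmost entry strictly greater than the inserted value down to the next row. The recording tableau Q records, in position (i, j), the step at which that cell was added to P.
  Insert 3 (step 1): P = [3];  Q = [1]
  Insert 4 (step 2): P = [3, 4];  Q = [1, 2]
  Insert 5 (step 3): P = [3, 4, 5];  Q = [1, 2, 3]
  Insert 7 (step 4): P = [3, 4, 5, 7];  Q = [1, 2, 3, 4]
  Insert 1 (step 5): P = [1, 4, 5, 7] / [3];  Q = [1, 2, 3, 4] / [5]
  Insert 2 (step 6): P = [1, 2, 5, 7] / [3, 4];  Q = [1, 2, 3, 4] / [5, 6]
  Insert 6 (step 7): P = [1, 2, 5, 6] / [3, 4, 7];  Q = [1, 2, 3, 4] / [5, 6, 7]
Final shape: (4, 3).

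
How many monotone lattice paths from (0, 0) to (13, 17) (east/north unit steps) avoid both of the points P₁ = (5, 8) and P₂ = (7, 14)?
Number of paths = 81732384

Inclusion–exclusion. Total paths: C(30, 13) = 119759850. Through P₁: C(13, 5)·C(17, 8) = 31286970. Through P₂: C(21, 7)·C(9, 6) = 9767520. Since P₁ is strictly southwest of P₂, a monotone path through both must visit P₁ then P₂; paths through both = C(13, 5)·C(8, 2)·C(9, 6) = 3027024. Avoid both = 119759850 − 31286970 − 9767520 + 3027024 = 81732384.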